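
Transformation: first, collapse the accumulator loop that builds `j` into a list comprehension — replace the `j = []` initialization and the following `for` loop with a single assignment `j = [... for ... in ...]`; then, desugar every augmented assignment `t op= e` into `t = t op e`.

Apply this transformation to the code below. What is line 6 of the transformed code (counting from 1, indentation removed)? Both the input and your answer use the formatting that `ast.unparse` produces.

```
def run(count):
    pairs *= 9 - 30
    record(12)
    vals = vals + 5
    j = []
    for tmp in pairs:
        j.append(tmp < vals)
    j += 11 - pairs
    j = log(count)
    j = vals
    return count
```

j = j + (11 - pairs)

Transformed code:
def run(count):
    pairs = pairs * (9 - 30)
    record(12)
    vals = vals + 5
    j = [tmp < vals for tmp in pairs]
    j = j + (11 - pairs)
    j = log(count)
    j = vals
    return count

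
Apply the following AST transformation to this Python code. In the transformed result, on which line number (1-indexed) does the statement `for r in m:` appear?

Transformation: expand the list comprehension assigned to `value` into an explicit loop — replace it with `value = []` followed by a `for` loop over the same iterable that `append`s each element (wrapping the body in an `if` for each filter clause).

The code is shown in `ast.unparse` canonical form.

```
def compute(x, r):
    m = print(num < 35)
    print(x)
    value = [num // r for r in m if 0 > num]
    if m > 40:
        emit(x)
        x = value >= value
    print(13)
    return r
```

Transformed code:
def compute(x, r):
    m = print(num < 35)
    print(x)
    value = []
    for r in m:
        if 0 > num:
            value.append(num // r)
    if m > 40:
        emit(x)
        x = value >= value
    print(13)
    return r

5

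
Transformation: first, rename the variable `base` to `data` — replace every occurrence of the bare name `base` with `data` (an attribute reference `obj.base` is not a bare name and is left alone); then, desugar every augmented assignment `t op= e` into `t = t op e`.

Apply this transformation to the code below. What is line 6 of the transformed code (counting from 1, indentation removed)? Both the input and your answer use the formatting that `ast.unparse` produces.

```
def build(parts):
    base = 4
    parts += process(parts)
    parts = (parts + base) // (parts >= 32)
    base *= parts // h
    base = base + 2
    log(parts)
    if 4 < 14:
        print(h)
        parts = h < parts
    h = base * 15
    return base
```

data = data + 2

Transformed code:
def build(parts):
    data = 4
    parts = parts + process(parts)
    parts = (parts + data) // (parts >= 32)
    data = data * (parts // h)
    data = data + 2
    log(parts)
    if 4 < 14:
        print(h)
        parts = h < parts
    h = data * 15
    return data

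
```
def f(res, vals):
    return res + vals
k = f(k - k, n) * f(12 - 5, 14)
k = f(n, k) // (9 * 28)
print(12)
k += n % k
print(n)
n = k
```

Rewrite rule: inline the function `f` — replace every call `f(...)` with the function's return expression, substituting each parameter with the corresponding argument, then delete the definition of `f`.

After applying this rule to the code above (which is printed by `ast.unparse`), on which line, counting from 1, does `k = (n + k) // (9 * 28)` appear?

2

Transformed code:
k = (k - k + n) * (12 - 5 + 14)
k = (n + k) // (9 * 28)
print(12)
k += n % k
print(n)
n = k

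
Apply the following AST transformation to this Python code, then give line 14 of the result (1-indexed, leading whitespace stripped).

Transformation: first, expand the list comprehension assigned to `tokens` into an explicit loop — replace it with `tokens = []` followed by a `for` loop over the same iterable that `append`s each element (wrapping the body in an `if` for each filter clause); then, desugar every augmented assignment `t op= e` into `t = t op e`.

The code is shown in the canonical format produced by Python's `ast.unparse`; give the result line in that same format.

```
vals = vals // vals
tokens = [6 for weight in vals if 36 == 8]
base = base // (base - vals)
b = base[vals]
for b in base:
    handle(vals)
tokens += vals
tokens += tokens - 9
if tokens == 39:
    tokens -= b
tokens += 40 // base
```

tokens = tokens + 40 // base

Transformed code:
vals = vals // vals
tokens = []
for weight in vals:
    if 36 == 8:
        tokens.append(6)
base = base // (base - vals)
b = base[vals]
for b in base:
    handle(vals)
tokens = tokens + vals
tokens = tokens + (tokens - 9)
if tokens == 39:
    tokens = tokens - b
tokens = tokens + 40 // base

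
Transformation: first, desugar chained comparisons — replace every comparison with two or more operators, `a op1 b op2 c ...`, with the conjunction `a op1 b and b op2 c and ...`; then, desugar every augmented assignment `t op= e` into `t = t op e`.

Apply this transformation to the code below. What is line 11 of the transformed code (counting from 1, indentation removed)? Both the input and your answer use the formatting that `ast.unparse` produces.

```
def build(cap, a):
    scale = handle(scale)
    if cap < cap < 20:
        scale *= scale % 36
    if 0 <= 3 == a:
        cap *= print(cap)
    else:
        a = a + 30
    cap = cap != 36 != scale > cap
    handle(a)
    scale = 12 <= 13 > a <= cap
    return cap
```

Transformed code:
def build(cap, a):
    scale = handle(scale)
    if cap < cap and cap < 20:
        scale = scale * (scale % 36)
    if 0 <= 3 and 3 == a:
        cap = cap * print(cap)
    else:
        a = a + 30
    cap = cap != 36 and 36 != scale and (scale > cap)
    handle(a)
    scale = 12 <= 13 and 13 > a and (a <= cap)
    return cap

scale = 12 <= 13 and 13 > a and (a <= cap)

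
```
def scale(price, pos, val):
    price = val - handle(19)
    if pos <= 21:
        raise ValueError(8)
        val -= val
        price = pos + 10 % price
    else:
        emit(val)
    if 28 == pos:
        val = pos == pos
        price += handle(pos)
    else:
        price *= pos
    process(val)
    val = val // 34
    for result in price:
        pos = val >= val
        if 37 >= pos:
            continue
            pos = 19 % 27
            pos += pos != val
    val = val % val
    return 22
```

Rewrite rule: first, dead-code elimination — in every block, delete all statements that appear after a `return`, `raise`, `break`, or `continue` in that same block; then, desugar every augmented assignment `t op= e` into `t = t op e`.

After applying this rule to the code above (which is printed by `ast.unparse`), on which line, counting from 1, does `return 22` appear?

19

Transformed code:
def scale(price, pos, val):
    price = val - handle(19)
    if pos <= 21:
        raise ValueError(8)
    else:
        emit(val)
    if 28 == pos:
        val = pos == pos
        price = price + handle(pos)
    else:
        price = price * pos
    process(val)
    val = val // 34
    for result in price:
        pos = val >= val
        if 37 >= pos:
            continue
    val = val % val
    return 22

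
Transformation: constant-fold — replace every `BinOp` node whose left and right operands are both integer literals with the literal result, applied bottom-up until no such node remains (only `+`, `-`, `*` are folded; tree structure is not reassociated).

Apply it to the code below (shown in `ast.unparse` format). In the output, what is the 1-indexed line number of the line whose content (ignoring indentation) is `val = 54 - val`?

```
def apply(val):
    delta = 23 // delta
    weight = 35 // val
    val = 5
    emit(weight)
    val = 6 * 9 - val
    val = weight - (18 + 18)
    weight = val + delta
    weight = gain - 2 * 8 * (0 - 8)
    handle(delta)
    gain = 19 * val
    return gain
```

Transformed code:
def apply(val):
    delta = 23 // delta
    weight = 35 // val
    val = 5
    emit(weight)
    val = 54 - val
    val = weight - 36
    weight = val + delta
    weight = gain - -128
    handle(delta)
    gain = 19 * val
    return gain

6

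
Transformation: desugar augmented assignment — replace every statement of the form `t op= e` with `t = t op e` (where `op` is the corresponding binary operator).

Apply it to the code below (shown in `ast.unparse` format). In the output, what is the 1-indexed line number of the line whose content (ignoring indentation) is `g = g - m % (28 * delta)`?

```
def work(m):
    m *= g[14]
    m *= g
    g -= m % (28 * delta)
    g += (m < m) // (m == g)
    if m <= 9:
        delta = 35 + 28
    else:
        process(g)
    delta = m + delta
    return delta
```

4

Transformed code:
def work(m):
    m = m * g[14]
    m = m * g
    g = g - m % (28 * delta)
    g = g + (m < m) // (m == g)
    if m <= 9:
        delta = 35 + 28
    else:
        process(g)
    delta = m + delta
    return delta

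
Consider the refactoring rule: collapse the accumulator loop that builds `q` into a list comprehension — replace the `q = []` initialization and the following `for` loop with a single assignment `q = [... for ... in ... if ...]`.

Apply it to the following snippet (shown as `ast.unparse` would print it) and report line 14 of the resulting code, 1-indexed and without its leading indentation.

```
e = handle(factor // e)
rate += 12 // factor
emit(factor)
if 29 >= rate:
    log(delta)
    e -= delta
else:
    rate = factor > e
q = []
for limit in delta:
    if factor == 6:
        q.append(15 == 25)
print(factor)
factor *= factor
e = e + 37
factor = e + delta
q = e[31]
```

Transformed code:
e = handle(factor // e)
rate += 12 // factor
emit(factor)
if 29 >= rate:
    log(delta)
    e -= delta
else:
    rate = factor > e
q = [15 == 25 for limit in delta if factor == 6]
print(factor)
factor *= factor
e = e + 37
factor = e + delta
q = e[31]

q = e[31]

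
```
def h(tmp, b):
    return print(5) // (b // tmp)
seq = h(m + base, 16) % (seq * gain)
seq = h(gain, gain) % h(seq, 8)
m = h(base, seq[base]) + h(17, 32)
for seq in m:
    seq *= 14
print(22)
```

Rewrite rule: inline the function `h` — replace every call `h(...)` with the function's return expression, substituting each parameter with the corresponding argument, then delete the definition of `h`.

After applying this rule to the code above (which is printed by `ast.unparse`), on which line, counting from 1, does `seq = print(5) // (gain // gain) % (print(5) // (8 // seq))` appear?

2

Transformed code:
seq = print(5) // (16 // (m + base)) % (seq * gain)
seq = print(5) // (gain // gain) % (print(5) // (8 // seq))
m = print(5) // (seq[base] // base) + print(5) // (32 // 17)
for seq in m:
    seq *= 14
print(22)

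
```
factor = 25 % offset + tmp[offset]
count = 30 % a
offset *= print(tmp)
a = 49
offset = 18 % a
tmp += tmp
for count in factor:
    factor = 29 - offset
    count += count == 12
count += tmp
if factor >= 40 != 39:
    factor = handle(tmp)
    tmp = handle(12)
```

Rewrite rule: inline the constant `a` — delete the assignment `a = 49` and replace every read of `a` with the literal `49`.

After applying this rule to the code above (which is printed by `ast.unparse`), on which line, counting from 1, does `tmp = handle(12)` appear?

12

Transformed code:
factor = 25 % offset + tmp[offset]
count = 30 % 49
offset *= print(tmp)
offset = 18 % 49
tmp += tmp
for count in factor:
    factor = 29 - offset
    count += count == 12
count += tmp
if factor >= 40 != 39:
    factor = handle(tmp)
    tmp = handle(12)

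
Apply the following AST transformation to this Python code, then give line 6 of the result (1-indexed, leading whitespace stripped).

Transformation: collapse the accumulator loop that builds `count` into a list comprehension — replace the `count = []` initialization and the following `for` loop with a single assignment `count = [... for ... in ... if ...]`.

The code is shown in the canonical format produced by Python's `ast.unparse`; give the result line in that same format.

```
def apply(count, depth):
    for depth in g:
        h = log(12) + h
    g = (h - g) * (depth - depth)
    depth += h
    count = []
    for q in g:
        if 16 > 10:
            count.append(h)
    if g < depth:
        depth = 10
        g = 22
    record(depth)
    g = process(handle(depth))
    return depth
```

count = [h for q in g if 16 > 10]

Transformed code:
def apply(count, depth):
    for depth in g:
        h = log(12) + h
    g = (h - g) * (depth - depth)
    depth += h
    count = [h for q in g if 16 > 10]
    if g < depth:
        depth = 10
        g = 22
    record(depth)
    g = process(handle(depth))
    return depth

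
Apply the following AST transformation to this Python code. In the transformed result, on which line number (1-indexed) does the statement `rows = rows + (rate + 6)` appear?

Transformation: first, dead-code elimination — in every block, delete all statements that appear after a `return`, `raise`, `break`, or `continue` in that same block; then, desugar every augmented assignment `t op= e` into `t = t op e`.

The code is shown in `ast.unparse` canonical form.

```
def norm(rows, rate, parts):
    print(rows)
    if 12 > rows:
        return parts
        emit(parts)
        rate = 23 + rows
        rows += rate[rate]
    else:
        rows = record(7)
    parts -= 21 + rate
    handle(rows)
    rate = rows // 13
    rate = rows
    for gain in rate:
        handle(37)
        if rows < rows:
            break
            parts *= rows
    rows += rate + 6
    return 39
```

Transformed code:
def norm(rows, rate, parts):
    print(rows)
    if 12 > rows:
        return parts
    else:
        rows = record(7)
    parts = parts - (21 + rate)
    handle(rows)
    rate = rows // 13
    rate = rows
    for gain in rate:
        handle(37)
        if rows < rows:
            break
    rows = rows + (rate + 6)
    return 39

15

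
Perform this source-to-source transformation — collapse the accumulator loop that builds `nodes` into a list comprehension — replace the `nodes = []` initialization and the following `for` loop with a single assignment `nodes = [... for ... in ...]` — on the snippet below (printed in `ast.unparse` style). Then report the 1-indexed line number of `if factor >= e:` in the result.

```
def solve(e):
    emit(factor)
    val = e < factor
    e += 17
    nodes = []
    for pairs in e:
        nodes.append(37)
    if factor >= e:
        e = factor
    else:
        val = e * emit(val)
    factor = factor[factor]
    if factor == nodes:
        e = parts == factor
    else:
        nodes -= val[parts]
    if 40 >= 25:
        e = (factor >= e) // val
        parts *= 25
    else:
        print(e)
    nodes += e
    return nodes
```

6

Transformed code:
def solve(e):
    emit(factor)
    val = e < factor
    e += 17
    nodes = [37 for pairs in e]
    if factor >= e:
        e = factor
    else:
        val = e * emit(val)
    factor = factor[factor]
    if factor == nodes:
        e = parts == factor
    else:
        nodes -= val[parts]
    if 40 >= 25:
        e = (factor >= e) // val
        parts *= 25
    else:
        print(e)
    nodes += e
    return nodes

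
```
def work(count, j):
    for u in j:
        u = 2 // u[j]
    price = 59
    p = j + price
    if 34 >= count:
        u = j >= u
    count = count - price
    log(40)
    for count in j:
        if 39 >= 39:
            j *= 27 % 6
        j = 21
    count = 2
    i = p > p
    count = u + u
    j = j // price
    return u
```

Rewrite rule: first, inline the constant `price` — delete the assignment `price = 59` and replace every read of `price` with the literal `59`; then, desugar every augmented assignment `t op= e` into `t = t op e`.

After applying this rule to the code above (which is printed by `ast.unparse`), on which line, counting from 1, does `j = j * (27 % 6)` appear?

Transformed code:
def work(count, j):
    for u in j:
        u = 2 // u[j]
    p = j + 59
    if 34 >= count:
        u = j >= u
    count = count - 59
    log(40)
    for count in j:
        if 39 >= 39:
            j = j * (27 % 6)
        j = 21
    count = 2
    i = p > p
    count = u + u
    j = j // 59
    return u

11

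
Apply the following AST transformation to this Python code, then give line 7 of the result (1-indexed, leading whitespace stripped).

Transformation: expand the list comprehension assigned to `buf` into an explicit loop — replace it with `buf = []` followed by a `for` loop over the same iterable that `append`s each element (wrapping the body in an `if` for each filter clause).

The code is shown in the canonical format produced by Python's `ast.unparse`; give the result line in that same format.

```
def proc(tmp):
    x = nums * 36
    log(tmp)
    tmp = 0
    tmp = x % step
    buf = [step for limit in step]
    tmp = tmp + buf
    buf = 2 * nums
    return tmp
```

for limit in step:

Transformed code:
def proc(tmp):
    x = nums * 36
    log(tmp)
    tmp = 0
    tmp = x % step
    buf = []
    for limit in step:
        buf.append(step)
    tmp = tmp + buf
    buf = 2 * nums
    return tmp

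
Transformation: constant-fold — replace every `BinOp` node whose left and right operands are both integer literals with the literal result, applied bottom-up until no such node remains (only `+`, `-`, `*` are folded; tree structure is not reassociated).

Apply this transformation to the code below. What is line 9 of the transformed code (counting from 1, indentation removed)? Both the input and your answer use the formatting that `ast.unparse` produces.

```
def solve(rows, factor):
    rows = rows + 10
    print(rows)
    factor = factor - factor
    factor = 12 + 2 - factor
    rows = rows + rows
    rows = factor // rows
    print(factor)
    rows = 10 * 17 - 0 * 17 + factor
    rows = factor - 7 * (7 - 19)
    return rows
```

Transformed code:
def solve(rows, factor):
    rows = rows + 10
    print(rows)
    factor = factor - factor
    factor = 14 - factor
    rows = rows + rows
    rows = factor // rows
    print(factor)
    rows = 170 + factor
    rows = factor - -84
    return rows

rows = 170 + factor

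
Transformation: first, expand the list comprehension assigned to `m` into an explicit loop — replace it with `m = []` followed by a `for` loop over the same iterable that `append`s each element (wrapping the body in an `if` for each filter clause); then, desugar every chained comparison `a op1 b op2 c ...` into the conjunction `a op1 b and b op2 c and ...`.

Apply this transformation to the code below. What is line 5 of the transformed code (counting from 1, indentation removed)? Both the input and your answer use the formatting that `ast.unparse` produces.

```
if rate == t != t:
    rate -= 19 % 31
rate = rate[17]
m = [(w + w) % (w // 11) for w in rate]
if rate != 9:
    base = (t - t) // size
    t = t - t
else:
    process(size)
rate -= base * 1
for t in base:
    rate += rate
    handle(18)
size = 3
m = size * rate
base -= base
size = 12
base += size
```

for w in rate:

Transformed code:
if rate == t and t != t:
    rate -= 19 % 31
rate = rate[17]
m = []
for w in rate:
    m.append((w + w) % (w // 11))
if rate != 9:
    base = (t - t) // size
    t = t - t
else:
    process(size)
rate -= base * 1
for t in base:
    rate += rate
    handle(18)
size = 3
m = size * rate
base -= base
size = 12
base += size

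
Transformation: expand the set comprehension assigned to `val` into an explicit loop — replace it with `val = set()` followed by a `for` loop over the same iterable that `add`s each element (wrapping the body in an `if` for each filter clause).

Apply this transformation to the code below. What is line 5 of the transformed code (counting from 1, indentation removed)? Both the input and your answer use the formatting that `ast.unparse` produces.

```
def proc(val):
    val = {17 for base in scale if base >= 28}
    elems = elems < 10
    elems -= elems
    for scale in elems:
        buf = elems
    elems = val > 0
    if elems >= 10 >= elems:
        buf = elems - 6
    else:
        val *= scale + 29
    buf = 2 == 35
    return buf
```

val.add(17)

Transformed code:
def proc(val):
    val = set()
    for base in scale:
        if base >= 28:
            val.add(17)
    elems = elems < 10
    elems -= elems
    for scale in elems:
        buf = elems
    elems = val > 0
    if elems >= 10 >= elems:
        buf = elems - 6
    else:
        val *= scale + 29
    buf = 2 == 35
    return buf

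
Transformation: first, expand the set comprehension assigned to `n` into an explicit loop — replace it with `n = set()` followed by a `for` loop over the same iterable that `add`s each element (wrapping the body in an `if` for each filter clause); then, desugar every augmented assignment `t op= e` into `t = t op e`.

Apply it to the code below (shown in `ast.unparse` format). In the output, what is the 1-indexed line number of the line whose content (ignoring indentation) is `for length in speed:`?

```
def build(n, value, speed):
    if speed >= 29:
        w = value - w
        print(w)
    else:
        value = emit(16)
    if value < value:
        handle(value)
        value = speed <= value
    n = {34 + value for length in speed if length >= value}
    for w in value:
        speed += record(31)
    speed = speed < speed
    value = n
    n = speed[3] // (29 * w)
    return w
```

Transformed code:
def build(n, value, speed):
    if speed >= 29:
        w = value - w
        print(w)
    else:
        value = emit(16)
    if value < value:
        handle(value)
        value = speed <= value
    n = set()
    for length in speed:
        if length >= value:
            n.add(34 + value)
    for w in value:
        speed = speed + record(31)
    speed = speed < speed
    value = n
    n = speed[3] // (29 * w)
    return w

11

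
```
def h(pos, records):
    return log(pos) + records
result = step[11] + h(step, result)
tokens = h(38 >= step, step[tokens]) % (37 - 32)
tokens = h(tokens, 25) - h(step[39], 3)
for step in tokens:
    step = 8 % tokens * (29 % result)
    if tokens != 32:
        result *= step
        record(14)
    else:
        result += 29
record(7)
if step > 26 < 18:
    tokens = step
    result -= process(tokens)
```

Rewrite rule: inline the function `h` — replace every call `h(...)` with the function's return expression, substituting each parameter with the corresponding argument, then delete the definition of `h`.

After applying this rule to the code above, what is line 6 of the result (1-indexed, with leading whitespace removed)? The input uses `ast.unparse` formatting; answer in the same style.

Transformed code:
result = step[11] + (log(step) + result)
tokens = (log(38 >= step) + step[tokens]) % (37 - 32)
tokens = log(tokens) + 25 - (log(step[39]) + 3)
for step in tokens:
    step = 8 % tokens * (29 % result)
    if tokens != 32:
        result *= step
        record(14)
    else:
        result += 29
record(7)
if step > 26 < 18:
    tokens = step
    result -= process(tokens)

if tokens != 32:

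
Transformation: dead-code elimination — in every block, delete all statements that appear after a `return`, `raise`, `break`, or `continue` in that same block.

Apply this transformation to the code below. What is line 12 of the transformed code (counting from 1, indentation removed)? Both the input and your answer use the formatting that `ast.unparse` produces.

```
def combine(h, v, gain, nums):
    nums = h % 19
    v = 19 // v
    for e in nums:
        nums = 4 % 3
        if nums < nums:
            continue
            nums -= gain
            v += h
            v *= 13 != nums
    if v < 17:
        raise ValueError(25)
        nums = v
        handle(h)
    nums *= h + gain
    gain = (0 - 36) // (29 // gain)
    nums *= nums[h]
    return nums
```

nums *= nums[h]

Transformed code:
def combine(h, v, gain, nums):
    nums = h % 19
    v = 19 // v
    for e in nums:
        nums = 4 % 3
        if nums < nums:
            continue
    if v < 17:
        raise ValueError(25)
    nums *= h + gain
    gain = (0 - 36) // (29 // gain)
    nums *= nums[h]
    return nums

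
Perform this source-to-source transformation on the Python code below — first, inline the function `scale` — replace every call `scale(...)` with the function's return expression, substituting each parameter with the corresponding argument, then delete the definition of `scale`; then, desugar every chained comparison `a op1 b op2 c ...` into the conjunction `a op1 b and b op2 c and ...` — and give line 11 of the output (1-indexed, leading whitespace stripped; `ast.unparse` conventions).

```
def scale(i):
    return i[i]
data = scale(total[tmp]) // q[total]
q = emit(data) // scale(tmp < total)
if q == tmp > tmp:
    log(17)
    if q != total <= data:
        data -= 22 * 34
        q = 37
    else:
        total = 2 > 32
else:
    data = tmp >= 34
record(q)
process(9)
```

Transformed code:
data = total[tmp][total[tmp]] // q[total]
q = emit(data) // (tmp < total)[tmp < total]
if q == tmp and tmp > tmp:
    log(17)
    if q != total and total <= data:
        data -= 22 * 34
        q = 37
    else:
        total = 2 > 32
else:
    data = tmp >= 34
record(q)
process(9)

data = tmp >= 34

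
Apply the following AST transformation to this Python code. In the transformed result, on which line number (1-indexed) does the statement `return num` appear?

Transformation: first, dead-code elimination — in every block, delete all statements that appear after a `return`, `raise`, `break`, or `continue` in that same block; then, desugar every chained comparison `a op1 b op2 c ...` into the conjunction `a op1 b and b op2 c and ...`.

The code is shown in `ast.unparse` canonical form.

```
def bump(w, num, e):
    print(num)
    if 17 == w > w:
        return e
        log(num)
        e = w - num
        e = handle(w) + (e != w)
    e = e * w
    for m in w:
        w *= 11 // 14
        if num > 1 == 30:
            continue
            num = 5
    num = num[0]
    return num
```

11

Transformed code:
def bump(w, num, e):
    print(num)
    if 17 == w and w > w:
        return e
    e = e * w
    for m in w:
        w *= 11 // 14
        if num > 1 and 1 == 30:
            continue
    num = num[0]
    return num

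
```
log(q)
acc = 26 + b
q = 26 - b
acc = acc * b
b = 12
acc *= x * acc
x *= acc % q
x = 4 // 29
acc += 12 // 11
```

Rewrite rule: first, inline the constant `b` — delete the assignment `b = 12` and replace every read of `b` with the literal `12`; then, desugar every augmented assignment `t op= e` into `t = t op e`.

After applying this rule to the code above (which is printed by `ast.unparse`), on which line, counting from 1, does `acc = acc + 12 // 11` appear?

Transformed code:
log(q)
acc = 26 + 12
q = 26 - 12
acc = acc * 12
acc = acc * (x * acc)
x = x * (acc % q)
x = 4 // 29
acc = acc + 12 // 11

8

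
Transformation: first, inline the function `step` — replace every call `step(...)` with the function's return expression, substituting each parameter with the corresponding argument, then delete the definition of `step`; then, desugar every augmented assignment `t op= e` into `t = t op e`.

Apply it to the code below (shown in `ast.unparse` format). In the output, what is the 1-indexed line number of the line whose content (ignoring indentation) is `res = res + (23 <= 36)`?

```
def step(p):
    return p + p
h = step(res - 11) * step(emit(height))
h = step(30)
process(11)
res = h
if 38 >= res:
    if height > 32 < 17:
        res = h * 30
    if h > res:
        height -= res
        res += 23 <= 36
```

Transformed code:
h = (res - 11 + (res - 11)) * (emit(height) + emit(height))
h = 30 + 30
process(11)
res = h
if 38 >= res:
    if height > 32 < 17:
        res = h * 30
    if h > res:
        height = height - res
        res = res + (23 <= 36)

10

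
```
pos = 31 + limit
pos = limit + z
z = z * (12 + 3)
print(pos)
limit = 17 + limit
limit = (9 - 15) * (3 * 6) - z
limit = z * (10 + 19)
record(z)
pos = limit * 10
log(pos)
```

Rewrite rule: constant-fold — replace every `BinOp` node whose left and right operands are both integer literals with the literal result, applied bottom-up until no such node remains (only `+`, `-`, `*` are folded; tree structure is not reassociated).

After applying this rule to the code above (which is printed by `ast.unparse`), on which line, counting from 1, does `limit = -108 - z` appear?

Transformed code:
pos = 31 + limit
pos = limit + z
z = z * 15
print(pos)
limit = 17 + limit
limit = -108 - z
limit = z * 29
record(z)
pos = limit * 10
log(pos)

6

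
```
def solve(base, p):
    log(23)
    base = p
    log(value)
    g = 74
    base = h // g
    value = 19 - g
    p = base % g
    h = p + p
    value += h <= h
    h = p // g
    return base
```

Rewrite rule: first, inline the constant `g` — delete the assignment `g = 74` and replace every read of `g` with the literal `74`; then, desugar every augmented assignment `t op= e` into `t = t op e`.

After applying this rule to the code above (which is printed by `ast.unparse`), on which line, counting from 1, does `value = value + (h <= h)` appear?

Transformed code:
def solve(base, p):
    log(23)
    base = p
    log(value)
    base = h // 74
    value = 19 - 74
    p = base % 74
    h = p + p
    value = value + (h <= h)
    h = p // 74
    return base

9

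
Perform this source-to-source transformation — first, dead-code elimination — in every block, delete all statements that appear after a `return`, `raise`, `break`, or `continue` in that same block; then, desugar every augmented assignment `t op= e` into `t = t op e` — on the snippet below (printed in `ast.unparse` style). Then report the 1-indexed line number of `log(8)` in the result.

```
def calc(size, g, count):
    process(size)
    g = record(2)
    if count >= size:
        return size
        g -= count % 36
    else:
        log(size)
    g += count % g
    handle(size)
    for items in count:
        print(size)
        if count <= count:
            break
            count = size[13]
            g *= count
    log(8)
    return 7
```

14

Transformed code:
def calc(size, g, count):
    process(size)
    g = record(2)
    if count >= size:
        return size
    else:
        log(size)
    g = g + count % g
    handle(size)
    for items in count:
        print(size)
        if count <= count:
            break
    log(8)
    return 7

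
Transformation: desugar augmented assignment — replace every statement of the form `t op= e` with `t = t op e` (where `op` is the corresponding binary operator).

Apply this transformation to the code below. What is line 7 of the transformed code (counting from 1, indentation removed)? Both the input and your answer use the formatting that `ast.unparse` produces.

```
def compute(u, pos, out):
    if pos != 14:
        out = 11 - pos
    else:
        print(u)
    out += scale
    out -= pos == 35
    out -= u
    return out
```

Transformed code:
def compute(u, pos, out):
    if pos != 14:
        out = 11 - pos
    else:
        print(u)
    out = out + scale
    out = out - (pos == 35)
    out = out - u
    return out

out = out - (pos == 35)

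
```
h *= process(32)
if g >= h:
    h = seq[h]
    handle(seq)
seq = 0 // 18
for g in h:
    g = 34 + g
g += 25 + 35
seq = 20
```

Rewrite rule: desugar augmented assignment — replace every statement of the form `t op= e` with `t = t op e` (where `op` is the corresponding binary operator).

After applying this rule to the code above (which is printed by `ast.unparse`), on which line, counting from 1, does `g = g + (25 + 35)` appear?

Transformed code:
h = h * process(32)
if g >= h:
    h = seq[h]
    handle(seq)
seq = 0 // 18
for g in h:
    g = 34 + g
g = g + (25 + 35)
seq = 20

8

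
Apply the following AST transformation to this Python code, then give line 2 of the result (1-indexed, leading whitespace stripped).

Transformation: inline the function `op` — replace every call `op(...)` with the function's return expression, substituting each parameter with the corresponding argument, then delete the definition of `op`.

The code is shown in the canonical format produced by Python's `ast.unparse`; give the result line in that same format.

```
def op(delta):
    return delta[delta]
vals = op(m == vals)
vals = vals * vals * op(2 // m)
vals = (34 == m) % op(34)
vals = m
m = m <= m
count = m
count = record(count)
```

vals = vals * vals * (2 // m)[2 // m]

Transformed code:
vals = (m == vals)[m == vals]
vals = vals * vals * (2 // m)[2 // m]
vals = (34 == m) % 34[34]
vals = m
m = m <= m
count = m
count = record(count)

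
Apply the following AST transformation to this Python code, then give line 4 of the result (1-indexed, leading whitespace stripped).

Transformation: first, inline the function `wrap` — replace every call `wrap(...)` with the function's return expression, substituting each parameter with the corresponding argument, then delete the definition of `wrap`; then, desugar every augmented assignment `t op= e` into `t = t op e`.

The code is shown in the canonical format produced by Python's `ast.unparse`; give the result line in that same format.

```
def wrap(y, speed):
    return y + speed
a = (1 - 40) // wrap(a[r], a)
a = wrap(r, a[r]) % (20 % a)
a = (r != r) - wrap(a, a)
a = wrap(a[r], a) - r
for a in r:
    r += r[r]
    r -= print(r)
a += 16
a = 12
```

a = a[r] + a - r

Transformed code:
a = (1 - 40) // (a[r] + a)
a = (r + a[r]) % (20 % a)
a = (r != r) - (a + a)
a = a[r] + a - r
for a in r:
    r = r + r[r]
    r = r - print(r)
a = a + 16
a = 12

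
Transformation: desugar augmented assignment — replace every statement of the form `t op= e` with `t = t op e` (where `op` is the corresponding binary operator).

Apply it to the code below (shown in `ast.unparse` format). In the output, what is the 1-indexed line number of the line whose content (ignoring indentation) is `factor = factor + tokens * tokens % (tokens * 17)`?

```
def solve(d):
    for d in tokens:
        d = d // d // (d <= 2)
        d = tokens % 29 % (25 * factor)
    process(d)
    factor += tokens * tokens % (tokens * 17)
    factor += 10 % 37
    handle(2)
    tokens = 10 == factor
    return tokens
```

Transformed code:
def solve(d):
    for d in tokens:
        d = d // d // (d <= 2)
        d = tokens % 29 % (25 * factor)
    process(d)
    factor = factor + tokens * tokens % (tokens * 17)
    factor = factor + 10 % 37
    handle(2)
    tokens = 10 == factor
    return tokens

6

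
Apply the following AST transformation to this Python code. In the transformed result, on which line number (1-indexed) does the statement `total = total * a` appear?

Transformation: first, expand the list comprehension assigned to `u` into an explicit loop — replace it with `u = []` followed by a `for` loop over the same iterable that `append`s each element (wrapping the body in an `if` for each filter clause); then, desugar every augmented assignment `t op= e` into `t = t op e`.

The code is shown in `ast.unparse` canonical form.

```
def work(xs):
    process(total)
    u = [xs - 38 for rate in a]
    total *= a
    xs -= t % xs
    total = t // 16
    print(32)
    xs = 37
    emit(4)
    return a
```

Transformed code:
def work(xs):
    process(total)
    u = []
    for rate in a:
        u.append(xs - 38)
    total = total * a
    xs = xs - t % xs
    total = t // 16
    print(32)
    xs = 37
    emit(4)
    return a

6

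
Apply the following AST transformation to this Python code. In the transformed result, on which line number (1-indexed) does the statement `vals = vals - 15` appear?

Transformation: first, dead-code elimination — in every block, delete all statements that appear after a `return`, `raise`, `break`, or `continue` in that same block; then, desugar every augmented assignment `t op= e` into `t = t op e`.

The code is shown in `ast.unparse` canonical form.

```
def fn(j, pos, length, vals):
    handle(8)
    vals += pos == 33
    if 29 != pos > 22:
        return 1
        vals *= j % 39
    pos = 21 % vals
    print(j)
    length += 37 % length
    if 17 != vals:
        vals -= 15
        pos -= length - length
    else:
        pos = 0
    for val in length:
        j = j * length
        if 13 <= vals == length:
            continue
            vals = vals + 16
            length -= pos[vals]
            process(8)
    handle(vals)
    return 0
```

10

Transformed code:
def fn(j, pos, length, vals):
    handle(8)
    vals = vals + (pos == 33)
    if 29 != pos > 22:
        return 1
    pos = 21 % vals
    print(j)
    length = length + 37 % length
    if 17 != vals:
        vals = vals - 15
        pos = pos - (length - length)
    else:
        pos = 0
    for val in length:
        j = j * length
        if 13 <= vals == length:
            continue
    handle(vals)
    return 0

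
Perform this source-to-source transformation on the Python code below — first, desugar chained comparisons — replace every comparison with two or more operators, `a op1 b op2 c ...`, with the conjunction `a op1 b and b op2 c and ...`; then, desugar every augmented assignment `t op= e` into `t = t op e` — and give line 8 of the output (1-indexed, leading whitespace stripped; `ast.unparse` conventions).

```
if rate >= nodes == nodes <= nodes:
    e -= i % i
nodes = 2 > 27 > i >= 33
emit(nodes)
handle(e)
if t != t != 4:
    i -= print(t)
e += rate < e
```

e = e + (rate < e)

Transformed code:
if rate >= nodes and nodes == nodes and (nodes <= nodes):
    e = e - i % i
nodes = 2 > 27 and 27 > i and (i >= 33)
emit(nodes)
handle(e)
if t != t and t != 4:
    i = i - print(t)
e = e + (rate < e)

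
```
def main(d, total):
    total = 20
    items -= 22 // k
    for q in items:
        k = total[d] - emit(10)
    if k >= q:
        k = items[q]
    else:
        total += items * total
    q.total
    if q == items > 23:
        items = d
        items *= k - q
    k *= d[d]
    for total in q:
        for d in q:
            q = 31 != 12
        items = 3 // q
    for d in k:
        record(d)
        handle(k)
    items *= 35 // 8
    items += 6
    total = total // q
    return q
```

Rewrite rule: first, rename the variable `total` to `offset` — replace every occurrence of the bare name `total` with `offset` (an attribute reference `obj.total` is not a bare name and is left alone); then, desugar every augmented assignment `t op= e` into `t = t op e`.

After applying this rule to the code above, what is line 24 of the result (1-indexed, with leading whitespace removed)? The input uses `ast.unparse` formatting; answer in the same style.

offset = offset // q

Transformed code:
def main(d, offset):
    offset = 20
    items = items - 22 // k
    for q in items:
        k = offset[d] - emit(10)
    if k >= q:
        k = items[q]
    else:
        offset = offset + items * offset
    q.total
    if q == items > 23:
        items = d
        items = items * (k - q)
    k = k * d[d]
    for offset in q:
        for d in q:
            q = 31 != 12
        items = 3 // q
    for d in k:
        record(d)
        handle(k)
    items = items * (35 // 8)
    items = items + 6
    offset = offset // q
    return q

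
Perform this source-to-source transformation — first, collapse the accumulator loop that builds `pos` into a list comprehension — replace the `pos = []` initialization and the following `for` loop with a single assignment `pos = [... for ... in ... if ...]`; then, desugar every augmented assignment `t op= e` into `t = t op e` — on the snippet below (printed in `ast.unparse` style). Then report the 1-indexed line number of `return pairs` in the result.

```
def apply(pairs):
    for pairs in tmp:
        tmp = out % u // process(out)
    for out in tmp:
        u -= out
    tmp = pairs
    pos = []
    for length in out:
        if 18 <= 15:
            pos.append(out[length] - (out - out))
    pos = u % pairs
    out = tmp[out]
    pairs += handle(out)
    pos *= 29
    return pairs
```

Transformed code:
def apply(pairs):
    for pairs in tmp:
        tmp = out % u // process(out)
    for out in tmp:
        u = u - out
    tmp = pairs
    pos = [out[length] - (out - out) for length in out if 18 <= 15]
    pos = u % pairs
    out = tmp[out]
    pairs = pairs + handle(out)
    pos = pos * 29
    return pairs

12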